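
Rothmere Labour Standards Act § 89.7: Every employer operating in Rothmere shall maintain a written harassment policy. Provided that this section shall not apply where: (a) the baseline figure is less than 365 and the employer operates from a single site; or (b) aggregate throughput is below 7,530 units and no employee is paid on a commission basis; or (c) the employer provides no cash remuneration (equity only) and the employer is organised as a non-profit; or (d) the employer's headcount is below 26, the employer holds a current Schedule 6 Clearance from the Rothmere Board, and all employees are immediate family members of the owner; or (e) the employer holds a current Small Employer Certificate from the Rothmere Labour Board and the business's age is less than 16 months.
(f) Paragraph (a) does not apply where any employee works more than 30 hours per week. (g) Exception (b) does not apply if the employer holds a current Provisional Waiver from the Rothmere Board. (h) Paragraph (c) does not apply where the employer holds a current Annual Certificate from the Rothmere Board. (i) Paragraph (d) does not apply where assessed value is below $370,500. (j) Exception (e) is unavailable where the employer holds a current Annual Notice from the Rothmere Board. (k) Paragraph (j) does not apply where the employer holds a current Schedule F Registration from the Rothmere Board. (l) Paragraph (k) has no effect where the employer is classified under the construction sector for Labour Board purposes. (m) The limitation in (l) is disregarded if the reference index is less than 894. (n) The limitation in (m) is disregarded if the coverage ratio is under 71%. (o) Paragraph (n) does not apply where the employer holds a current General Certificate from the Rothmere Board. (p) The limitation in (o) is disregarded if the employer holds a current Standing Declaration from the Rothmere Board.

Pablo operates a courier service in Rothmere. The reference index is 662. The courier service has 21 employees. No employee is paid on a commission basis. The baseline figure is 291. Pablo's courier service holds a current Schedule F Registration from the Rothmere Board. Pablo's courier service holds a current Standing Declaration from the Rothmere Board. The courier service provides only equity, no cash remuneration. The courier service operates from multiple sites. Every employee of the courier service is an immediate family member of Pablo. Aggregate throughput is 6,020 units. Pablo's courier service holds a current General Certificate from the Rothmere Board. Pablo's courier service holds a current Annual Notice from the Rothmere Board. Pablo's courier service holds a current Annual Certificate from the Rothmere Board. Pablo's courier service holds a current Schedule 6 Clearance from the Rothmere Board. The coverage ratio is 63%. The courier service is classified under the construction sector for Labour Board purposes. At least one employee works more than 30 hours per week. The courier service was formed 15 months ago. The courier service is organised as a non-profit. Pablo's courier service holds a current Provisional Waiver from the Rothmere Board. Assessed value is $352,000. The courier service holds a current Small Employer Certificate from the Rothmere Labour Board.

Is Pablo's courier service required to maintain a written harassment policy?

Yes — Pablo's courier service must maintain a written harassment policy.

Exception (a) fails — the employer operates from multiple sites.
Exception (b): aggregate throughput is 6,020 units, below the 7,530 units limit; no employee is paid on commission — every condition holds. Turning to paragraph (g): (g) operates against (b): a current Provisional Waiver is held. Exception (b) does not apply.
Exception (c): remuneration is equity-only; the employer is a non-profit — every condition holds. However, paragraph (h) must be considered: (h) operates — a current Annual Certificate is held. (c) is therefore removed.
Exception (d) is satisfied on its face — the employer's headcount is 21, below the 26 limit; a current Schedule 6 Clearance is held; every employee is an immediate family member. However, paragraph (i) must be considered: (i) operates against (d): assessed value is $352,000, below the $370,500 limit. (d) is therefore removed.
Exception (e) is satisfied on its face — a current Small Employer Certificate is held; the business's age is 15 months, less than the 16 months limit. But: (j) operates — a current Annual Notice is held. (k) is engaged (a current Schedule F Registration is held), but is overridden by (l): (l) operates against (k): the courier service is classified under the construction sector. (m) would limit (l) — the reference index is 662, less than the 894 limit — but (n) sets (m) aside: (n) operates — the coverage ratio is 63%, under the 71% limit. (o) applies (a current General Certificate is held), but is displaced by (p): (p) operates against (o): a current Standing Declaration is held. Exception (e) does not apply.
Every exception is unavailable, so the rule governs.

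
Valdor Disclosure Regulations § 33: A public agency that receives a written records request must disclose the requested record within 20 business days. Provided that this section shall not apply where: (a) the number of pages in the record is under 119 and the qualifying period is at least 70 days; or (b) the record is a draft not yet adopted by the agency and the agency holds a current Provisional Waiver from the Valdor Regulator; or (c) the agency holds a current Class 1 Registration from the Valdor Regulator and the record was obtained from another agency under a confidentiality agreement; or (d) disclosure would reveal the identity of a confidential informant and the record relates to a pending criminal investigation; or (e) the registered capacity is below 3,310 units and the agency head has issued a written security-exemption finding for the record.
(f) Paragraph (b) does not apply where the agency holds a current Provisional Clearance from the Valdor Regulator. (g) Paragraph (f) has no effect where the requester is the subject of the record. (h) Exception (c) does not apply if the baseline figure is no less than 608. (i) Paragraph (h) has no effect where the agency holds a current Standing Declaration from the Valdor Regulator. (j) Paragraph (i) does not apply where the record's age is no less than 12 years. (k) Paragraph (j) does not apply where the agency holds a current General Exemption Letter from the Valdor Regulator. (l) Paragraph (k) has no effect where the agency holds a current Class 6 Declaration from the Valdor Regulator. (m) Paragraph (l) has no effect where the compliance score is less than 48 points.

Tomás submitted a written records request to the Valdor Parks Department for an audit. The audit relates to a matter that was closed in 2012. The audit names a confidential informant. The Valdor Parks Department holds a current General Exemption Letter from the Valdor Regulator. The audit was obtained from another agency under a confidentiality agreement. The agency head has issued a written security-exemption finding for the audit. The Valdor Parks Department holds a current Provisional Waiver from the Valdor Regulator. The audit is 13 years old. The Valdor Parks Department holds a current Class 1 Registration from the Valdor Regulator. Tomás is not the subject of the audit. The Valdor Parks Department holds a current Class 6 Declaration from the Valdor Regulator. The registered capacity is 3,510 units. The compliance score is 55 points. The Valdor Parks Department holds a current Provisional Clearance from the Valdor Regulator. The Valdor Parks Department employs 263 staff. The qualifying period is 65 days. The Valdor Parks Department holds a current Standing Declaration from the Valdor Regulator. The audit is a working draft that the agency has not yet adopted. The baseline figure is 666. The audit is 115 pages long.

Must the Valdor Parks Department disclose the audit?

Exception (a) requires that the qualifying period is at least 70 days; but the qualifying period is 65 days, short of 70 days, so (a) is unavailable.
Exception (b) is satisfied on its face — the audit is an unadopted draft; a current Provisional Waiver is held. However, paragraphs (f)–(g) must be considered: (f) applies — a current Provisional Clearance is held. (g) is inapplicable (Tomás is not the subject of the audit), so (f) stands. (b) is therefore removed.
Exception (c) is satisfied on its face — a current Class 1 Registration is held; the audit was obtained under a confidentiality agreement. But applying paragraphs (h)–(m): (h) is engaged — the baseline figure is 666, meeting the 608 threshold. (i) would limit (h) — a current Standing Declaration is held — but (j) sets (i) aside: (j) operates against (i): the record's age is 13 years, meeting the 12 years threshold. (k) would limit (j) — a current General Exemption Letter is held — but (l) sets (k) aside: (l) operates against (k): a current Class 6 Declaration is held. (m) does not operate here (the compliance score is 55 points, not less than 48 points), so (l) stands. So (c) is unavailable.
Exception (d) requires that the record relates to a pending criminal investigation; but the audit relates to a closed matter, so (d) is unavailable.
Exception (e) fails — the registered capacity is 3,510 units, not below 3,310 units.
No exception displaces § 33.

Yes — the Valdor Parks Department must disclose the audit.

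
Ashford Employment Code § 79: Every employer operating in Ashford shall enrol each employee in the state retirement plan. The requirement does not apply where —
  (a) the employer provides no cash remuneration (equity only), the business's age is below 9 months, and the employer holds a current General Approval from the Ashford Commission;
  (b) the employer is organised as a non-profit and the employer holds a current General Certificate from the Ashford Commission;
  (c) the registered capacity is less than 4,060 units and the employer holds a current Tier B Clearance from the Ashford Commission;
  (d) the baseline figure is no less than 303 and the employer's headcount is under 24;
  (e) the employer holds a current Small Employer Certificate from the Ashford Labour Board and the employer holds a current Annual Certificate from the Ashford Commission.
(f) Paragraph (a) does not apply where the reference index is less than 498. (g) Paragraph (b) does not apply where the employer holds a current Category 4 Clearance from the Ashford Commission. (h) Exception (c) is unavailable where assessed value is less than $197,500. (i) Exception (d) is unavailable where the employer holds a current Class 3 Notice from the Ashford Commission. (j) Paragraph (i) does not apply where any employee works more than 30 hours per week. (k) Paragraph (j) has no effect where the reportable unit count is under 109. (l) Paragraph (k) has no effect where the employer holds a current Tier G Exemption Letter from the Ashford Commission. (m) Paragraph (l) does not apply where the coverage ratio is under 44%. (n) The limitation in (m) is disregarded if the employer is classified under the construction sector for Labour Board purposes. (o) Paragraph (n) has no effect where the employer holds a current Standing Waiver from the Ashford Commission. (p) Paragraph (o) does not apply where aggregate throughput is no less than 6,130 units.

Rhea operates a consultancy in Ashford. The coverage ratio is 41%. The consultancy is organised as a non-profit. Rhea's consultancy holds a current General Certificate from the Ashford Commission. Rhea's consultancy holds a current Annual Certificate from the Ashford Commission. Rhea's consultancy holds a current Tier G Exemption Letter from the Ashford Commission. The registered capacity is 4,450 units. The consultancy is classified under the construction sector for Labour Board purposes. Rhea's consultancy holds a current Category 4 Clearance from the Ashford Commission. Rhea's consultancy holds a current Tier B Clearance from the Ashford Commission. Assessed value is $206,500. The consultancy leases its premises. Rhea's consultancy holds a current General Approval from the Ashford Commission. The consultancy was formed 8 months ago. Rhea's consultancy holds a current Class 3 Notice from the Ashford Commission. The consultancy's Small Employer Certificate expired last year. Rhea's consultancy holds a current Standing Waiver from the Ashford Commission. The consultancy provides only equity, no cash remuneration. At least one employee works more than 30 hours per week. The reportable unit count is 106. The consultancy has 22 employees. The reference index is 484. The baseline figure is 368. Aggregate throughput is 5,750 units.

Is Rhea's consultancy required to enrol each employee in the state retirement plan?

Yes — Rhea's consultancy must enrol each employee in the state retirement plan.

Exception (a) is satisfied on its face — remuneration is equity-only; the business's age is 8 months, below the 9 months limit; a current General Approval is held. But: (f) operates against (a): the reference index is 484, less than the 498 limit. So (a) is unavailable.
Exception (b) is satisfied on its face — the employer is a non-profit; a current General Certificate is held. But applying paragraph (g): (g) operates against (b): a current Category 4 Clearance is held. (b) is therefore removed.
Exception (c) requires that the registered capacity is less than 4,060 units; but the registered capacity is 4,450 units, not less than 4,060 units, so (c) is unavailable.
Exception (d): the baseline figure is 368, meeting the 303 threshold; the employer's headcount is 22, under the 24 limit — every condition holds. Turning to paragraphs (i)–(p): (i) operates against (d): a current Class 3 Notice is held. (j) operates (at least one employee exceeds 30 hours/week), but is itself disapplied by (k): (k) operates against (j): the reportable unit count is 106, under the 109 limit. (l) would limit (k) — a current Tier G Exemption Letter is held — but (m) sets (l) aside: (m) is triggered — the coverage ratio is 41%, under the 44% limit. (n) applies (the consultancy is classified under the construction sector), but yields to (o): (o) operates against (n): a current Standing Waiver is held. (p), which would lift (o), is not engaged — aggregate throughput is 5,750 units, short of 6,130 units. Exception (d) does not apply.
Exception (e) fails — the Small Employer Certificate has expired.
None of the exceptions is available; § 79 applies in full.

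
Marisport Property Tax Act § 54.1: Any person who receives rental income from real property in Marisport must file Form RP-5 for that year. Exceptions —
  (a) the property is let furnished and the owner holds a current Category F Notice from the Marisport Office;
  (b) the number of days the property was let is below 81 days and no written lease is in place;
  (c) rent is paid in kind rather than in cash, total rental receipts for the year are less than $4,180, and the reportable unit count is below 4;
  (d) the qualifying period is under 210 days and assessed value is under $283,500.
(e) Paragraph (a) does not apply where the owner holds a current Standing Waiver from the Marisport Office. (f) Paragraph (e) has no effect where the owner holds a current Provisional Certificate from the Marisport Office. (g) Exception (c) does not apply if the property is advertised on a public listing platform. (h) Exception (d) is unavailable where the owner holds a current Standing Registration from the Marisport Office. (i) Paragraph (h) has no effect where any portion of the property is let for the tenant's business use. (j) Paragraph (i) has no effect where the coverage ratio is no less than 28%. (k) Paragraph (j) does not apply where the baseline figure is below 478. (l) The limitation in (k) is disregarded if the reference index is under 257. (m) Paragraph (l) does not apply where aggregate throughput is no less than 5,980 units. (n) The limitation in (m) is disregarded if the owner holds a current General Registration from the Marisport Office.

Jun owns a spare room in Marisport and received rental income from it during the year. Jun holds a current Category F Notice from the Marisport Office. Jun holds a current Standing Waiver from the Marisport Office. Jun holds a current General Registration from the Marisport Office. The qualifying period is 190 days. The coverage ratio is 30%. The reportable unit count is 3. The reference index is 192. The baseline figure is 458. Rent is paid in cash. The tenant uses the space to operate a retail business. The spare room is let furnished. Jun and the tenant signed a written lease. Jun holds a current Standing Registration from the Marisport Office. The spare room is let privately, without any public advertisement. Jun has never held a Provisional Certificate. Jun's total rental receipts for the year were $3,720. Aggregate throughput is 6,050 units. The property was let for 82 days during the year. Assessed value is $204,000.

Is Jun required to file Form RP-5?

Yes — Jun must file Form RP-5.

Exception (a)'s conditions are all satisfied: the property is let furnished; a current Category F Notice is held. But: (e) operates against (a): a current Standing Waiver is held. (f), which would lift (e), is inapplicable — no current Provisional Certificate is held. So (a) is unavailable.
Exception (b) fails — the number of days the property was let is 82 days, not below 81 days.
Exception (c) fails — rent is paid in cash.
Exception (d): the qualifying period is 190 days, under the 210 days limit; assessed value is $204,000, under the $283,500 limit — every condition holds. Turning to paragraphs (h)–(n): (h) operates against (d): a current Standing Registration is held. (i) is engaged (the space is let for business use), but yields to (j): (j) is engaged — the coverage ratio is 30%, meeting the 28% threshold. (k) would limit (j) — the baseline figure is 458, below the 478 limit — but (l) sets (k) aside: (l) operates against (k): the reference index is 192, under the 257 limit. (m) would limit (l) — aggregate throughput is 6,050 units, meeting the 5,980 units threshold — but (n) sets (m) aside: (n) operates against (m): a current General Registration is held. Exception (d) does not apply.
No exception applies. The general rule governs.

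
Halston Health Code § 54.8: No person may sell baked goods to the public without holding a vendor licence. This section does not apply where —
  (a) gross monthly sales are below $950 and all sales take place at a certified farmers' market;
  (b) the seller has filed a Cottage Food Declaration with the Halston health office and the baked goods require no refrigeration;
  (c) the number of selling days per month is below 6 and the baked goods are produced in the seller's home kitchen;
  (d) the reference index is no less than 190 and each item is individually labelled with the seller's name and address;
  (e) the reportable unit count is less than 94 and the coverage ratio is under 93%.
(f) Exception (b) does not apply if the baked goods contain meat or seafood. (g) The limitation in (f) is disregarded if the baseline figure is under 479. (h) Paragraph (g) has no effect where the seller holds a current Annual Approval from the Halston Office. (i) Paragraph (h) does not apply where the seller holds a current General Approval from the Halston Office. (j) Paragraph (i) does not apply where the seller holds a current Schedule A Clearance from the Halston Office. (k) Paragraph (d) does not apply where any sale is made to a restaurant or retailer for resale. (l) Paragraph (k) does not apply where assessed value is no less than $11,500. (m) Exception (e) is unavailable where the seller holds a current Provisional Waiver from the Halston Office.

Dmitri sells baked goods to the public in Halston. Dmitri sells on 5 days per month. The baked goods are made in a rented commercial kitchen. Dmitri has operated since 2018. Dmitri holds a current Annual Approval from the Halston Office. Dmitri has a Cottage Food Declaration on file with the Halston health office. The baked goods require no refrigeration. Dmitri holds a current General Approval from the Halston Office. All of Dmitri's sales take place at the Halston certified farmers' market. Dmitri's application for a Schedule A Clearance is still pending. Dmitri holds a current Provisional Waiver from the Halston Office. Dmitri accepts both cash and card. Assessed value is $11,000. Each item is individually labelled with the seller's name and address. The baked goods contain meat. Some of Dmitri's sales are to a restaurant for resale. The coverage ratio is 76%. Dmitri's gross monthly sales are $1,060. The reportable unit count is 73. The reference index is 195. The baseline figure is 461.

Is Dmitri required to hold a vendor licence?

No — exception (b) applies; Dmitri is not required to hold a vendor licence.

Exception (a) does not apply: gross monthly sales are $1,060, not below $950.
All of (b)'s requirements are met (a Cottage Food Declaration is on file; the baked goods are shelf-stable). As to paragraphs (f)–(j): (f) would limit (b) — the baked goods contain meat — but (g) sets (f) aside: (g) operates against (f): the baseline figure is 461, under the 479 limit. (h) would limit (g) — a current Annual Approval is held — but (i) sets (h) aside: (i) is triggered — a current General Approval is held. (j), which would lift (i), is inapplicable — the Schedule A Clearance is not current. Exception (b) stands.
Exception (c) fails — the baked goods are made in a commercial kitchen, not a home kitchen.
All of (d)'s requirements are met (the reference index is 195, meeting the 190 threshold; items are individually labelled). But applying paragraphs (k)–(l): (k) is triggered — some sales are to a restaurant for resale. (l), which would lift (k), is not triggered — assessed value is $11,000, short of $11,500. So (d) is unavailable.
All of (e)'s requirements are met (the reportable unit count is 73, less than the 94 limit; the coverage ratio is 76%, under the 93% limit). However, paragraph (m) must be considered: (m) is triggered — a current Provisional Waiver is held. Exception (e) does not apply.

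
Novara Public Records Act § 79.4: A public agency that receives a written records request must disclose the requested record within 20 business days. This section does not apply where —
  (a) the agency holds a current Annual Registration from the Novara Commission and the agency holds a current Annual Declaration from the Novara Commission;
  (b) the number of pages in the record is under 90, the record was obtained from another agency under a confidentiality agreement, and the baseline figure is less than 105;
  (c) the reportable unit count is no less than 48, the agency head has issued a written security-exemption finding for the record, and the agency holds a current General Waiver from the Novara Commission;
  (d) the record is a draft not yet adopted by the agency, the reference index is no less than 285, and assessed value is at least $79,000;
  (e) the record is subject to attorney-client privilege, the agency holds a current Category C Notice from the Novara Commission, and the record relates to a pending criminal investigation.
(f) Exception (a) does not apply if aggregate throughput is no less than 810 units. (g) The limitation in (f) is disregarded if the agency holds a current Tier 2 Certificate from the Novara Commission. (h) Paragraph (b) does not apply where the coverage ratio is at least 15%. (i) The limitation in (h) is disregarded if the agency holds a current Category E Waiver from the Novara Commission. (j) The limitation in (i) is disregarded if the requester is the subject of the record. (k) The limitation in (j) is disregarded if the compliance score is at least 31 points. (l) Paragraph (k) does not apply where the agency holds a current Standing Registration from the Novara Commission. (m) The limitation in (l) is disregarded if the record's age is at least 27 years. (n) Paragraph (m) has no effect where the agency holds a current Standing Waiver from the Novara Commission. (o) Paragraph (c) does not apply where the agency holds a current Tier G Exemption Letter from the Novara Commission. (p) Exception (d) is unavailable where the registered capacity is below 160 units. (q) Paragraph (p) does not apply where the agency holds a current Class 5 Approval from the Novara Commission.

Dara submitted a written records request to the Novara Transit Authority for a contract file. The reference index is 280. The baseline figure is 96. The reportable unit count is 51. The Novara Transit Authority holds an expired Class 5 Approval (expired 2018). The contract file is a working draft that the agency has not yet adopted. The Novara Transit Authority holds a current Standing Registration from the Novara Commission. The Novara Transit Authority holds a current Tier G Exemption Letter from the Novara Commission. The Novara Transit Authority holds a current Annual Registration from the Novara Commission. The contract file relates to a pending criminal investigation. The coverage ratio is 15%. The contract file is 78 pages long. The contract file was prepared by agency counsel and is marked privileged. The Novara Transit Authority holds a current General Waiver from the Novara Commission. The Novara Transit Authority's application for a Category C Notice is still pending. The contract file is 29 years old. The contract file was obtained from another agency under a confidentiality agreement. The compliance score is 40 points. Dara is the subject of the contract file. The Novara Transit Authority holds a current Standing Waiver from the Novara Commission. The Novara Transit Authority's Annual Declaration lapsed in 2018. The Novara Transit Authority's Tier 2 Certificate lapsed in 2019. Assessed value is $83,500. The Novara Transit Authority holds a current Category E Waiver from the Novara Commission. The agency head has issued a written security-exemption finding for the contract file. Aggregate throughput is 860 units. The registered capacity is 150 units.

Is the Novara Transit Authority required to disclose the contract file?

Exception (a) does not apply: no current Annual Declaration is held.
Exception (b): the number of pages in the record is 78, under the 90 limit; the contract file was obtained under a confidentiality agreement; the baseline figure is 96, less than the 105 limit — every condition holds. Turning to paragraphs (h)–(n): (h) operates against (b): the coverage ratio is 15%, meeting the 15% threshold. (i) would limit (h) — a current Category E Waiver is held — but (j) sets (i) aside: (j) operates — Dara is the subject of the contract file. (k) operates (the compliance score is 40 points, meeting the 31 points threshold), but is displaced by (l): (l) operates against (k): a current Standing Registration is held. (m) operates (the record's age is 29 years, meeting the 27 years threshold), but is overridden by (n): (n) operates against (m): a current Standing Waiver is held. So (b) is unavailable.
Exception (c)'s conditions are all satisfied: the reportable unit count is 51, meeting the 48 threshold; a written security-exemption finding has been issued; a current General Waiver is held. Turning to paragraph (o): (o) applies — a current Tier G Exemption Letter is held. Exception (c) does not apply.
Exception (d) requires that the reference index is no less than 285; but the reference index is 280, short of 285, so (d) is unavailable.
Exception (e) does not apply: there is no Category C Notice in force.
No exception is made out. the Novara Transit Authority falls within the general rule.

Yes — the Novara Transit Authority must disclose the contract file.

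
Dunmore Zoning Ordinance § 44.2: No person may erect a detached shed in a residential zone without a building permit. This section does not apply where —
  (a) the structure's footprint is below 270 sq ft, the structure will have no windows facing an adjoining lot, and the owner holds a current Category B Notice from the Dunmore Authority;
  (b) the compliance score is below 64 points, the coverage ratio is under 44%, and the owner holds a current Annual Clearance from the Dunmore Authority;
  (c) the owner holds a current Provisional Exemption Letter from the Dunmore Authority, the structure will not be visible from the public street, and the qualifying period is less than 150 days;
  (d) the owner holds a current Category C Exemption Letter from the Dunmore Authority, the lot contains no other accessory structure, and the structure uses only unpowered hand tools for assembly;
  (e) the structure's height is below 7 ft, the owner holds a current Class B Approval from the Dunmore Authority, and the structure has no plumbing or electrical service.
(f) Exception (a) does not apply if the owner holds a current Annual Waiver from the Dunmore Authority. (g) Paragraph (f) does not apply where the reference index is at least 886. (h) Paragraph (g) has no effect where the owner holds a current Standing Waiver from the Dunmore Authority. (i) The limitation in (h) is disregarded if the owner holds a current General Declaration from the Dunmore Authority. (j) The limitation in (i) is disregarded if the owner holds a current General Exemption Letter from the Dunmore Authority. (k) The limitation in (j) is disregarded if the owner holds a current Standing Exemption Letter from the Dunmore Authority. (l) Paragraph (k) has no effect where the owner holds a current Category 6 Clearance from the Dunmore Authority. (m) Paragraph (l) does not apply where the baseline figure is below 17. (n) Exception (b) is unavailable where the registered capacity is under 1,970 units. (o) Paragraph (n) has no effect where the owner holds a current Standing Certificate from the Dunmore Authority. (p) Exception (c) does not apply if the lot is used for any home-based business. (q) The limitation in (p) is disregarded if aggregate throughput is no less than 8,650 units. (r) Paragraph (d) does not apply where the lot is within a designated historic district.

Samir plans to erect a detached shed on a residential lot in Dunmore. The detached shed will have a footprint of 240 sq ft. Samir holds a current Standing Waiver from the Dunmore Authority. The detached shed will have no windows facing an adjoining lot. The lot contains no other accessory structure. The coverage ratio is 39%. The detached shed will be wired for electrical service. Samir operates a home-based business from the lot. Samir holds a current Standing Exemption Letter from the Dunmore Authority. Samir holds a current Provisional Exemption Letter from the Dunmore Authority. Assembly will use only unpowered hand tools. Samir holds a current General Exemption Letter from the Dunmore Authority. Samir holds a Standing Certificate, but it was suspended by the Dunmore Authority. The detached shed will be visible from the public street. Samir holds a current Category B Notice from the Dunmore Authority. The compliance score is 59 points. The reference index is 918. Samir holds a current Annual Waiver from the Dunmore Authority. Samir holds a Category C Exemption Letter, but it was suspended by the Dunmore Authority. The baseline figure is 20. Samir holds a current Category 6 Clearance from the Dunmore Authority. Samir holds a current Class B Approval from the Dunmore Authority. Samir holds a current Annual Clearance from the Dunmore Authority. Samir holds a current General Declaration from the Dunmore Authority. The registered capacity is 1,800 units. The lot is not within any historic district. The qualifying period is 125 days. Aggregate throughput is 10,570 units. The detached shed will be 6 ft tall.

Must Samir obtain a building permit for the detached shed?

Yes — Samir must obtain a building permit.

Exception (a)'s conditions are all satisfied: the structure's footprint is 240 sq ft, below the 270 sq ft limit; no windows face an adjoining lot; a current Category B Notice is held. However, paragraphs (f)–(m) must be considered: (f) operates — a current Annual Waiver is held. (g) would limit (f) — the reference index is 918, meeting the 886 threshold — but (h) sets (g) aside: (h) applies — a current Standing Waiver is held. (i) would limit (h) — a current General Declaration is held — but (j) sets (i) aside: (j) operates against (i): a current General Exemption Letter is held. (k) would limit (j) — a current Standing Exemption Letter is held — but (l) sets (k) aside: (l) operates against (k): a current Category 6 Clearance is held. (m), which would lift (l), does not operate here — the baseline figure is 20, not below 17. (a) is therefore removed.
All of (b)'s requirements are met (the compliance score is 59 points, below the 64 points limit; the coverage ratio is 39%, under the 44% limit; a current Annual Clearance is held). However, paragraphs (n)–(o) must be considered: (n) is triggered — the registered capacity is 1,800 units, under the 1,970 units limit. (o) is not triggered (there is no Standing Certificate in force), so (n) stands. Exception (b) does not apply.
Exception (c) requires that the structure will not be visible from the public street; but the structure will be visible from the street, so (c) is unavailable.
Exception (d) requires that the owner holds a current Category C Exemption Letter from the Dunmore Authority; but the Category C Exemption Letter is not current, so (d) is unavailable.
Exception (e) requires that the structure has no plumbing or electrical service; but electrical service is planned, so (e) is unavailable.
None of the exceptions is available; § 44.2 applies in full.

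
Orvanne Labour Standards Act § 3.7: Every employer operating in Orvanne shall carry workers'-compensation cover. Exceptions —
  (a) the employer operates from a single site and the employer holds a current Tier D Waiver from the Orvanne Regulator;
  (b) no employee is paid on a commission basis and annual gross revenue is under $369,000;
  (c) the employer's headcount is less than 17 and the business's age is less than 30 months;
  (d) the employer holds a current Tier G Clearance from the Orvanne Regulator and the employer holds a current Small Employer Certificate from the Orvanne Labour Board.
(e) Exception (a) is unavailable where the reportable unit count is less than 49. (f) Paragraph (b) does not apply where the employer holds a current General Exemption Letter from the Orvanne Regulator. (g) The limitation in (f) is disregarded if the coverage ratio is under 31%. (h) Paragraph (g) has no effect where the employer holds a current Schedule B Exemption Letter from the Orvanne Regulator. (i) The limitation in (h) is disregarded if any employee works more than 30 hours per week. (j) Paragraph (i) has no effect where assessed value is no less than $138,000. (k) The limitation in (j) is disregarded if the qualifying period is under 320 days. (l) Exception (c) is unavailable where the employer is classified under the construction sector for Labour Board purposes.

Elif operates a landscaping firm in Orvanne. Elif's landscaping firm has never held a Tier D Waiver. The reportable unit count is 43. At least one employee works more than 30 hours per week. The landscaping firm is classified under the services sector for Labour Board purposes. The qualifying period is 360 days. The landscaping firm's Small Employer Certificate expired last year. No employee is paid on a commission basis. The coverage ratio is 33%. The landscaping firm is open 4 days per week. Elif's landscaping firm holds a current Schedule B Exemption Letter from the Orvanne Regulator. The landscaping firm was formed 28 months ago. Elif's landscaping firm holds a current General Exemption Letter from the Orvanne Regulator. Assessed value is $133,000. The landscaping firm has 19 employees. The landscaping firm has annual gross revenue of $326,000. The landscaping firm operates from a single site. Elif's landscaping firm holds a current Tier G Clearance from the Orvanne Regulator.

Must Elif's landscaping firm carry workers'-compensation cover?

Yes — Elif's landscaping firm must carry workers'-compensation cover.

Exception (a) does not apply: no current Tier D Waiver is held.
Exception (b)'s conditions are all satisfied: no employee is paid on commission; annual gross revenue is $326,000, under the $369,000 limit. However, paragraphs (f)–(k) must be considered: (f) is triggered — a current General Exemption Letter is held. (g) is not engaged (the coverage ratio is 33%, not under 31%), so (f) stands. Exception (b) does not apply.
Exception (c) fails — the employer's headcount is 19, not less than 17.
Exception (d) fails — the Small Employer Certificate has expired.
None of the exceptions is available; § 3.7 applies in full.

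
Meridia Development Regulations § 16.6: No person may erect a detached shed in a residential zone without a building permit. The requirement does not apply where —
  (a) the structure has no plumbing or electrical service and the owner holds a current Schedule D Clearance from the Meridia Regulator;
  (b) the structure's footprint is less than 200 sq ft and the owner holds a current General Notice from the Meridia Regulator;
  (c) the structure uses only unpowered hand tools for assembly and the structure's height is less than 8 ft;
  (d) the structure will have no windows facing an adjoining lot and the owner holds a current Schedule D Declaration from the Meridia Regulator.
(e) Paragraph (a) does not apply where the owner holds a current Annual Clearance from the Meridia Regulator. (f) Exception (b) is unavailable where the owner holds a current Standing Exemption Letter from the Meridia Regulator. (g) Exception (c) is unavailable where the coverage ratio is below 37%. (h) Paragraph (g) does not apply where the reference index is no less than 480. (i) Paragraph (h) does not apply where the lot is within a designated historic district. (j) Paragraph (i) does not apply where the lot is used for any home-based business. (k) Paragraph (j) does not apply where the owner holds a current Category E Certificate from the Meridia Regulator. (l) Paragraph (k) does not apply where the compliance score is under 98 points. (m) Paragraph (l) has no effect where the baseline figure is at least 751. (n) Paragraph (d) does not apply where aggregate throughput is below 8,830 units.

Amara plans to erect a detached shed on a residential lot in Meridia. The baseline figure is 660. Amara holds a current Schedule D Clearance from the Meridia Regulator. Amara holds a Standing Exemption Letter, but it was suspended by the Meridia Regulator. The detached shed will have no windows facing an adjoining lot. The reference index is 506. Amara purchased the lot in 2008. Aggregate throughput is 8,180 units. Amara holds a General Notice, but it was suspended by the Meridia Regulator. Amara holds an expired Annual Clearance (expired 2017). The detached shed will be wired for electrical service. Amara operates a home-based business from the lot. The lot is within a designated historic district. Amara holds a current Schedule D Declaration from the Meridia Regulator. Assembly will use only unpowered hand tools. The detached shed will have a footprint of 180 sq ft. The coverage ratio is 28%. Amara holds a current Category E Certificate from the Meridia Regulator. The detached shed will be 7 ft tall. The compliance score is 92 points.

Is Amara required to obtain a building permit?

Exception (a) does not apply: electrical service is planned.
Exception (b) fails — no current General Notice is held.
Exception (c)'s conditions are all satisfied: assembly uses only hand tools; the structure's height is 7 ft, less than the 8 ft limit. Applying paragraphs (g)–(m): (g) would limit (c) — the coverage ratio is 28%, below the 37% limit — but (h) sets (g) aside: (h) is engaged — the reference index is 506, meeting the 480 threshold. (i) would limit (h) — the lot is in a historic district — but (j) sets (i) aside: (j) operates — a home-based business operates on the lot. (k) would limit (j) — a current Category E Certificate is held — but (l) sets (k) aside: (l) operates against (k): the compliance score is 92 points, under the 98 points limit. (m), which would lift (l), is not engaged — the baseline figure is 660, short of 751. (c) remains available.
All of (d)'s requirements are met (no windows face an adjoining lot; a current Schedule D Declaration is held). However, paragraph (n) must be considered: (n) operates against (d): aggregate throughput is 8,180 units, below the 8,830 units limit. So (d) is unavailable.

No — exception (c) applies; Amara does not need a building permit.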